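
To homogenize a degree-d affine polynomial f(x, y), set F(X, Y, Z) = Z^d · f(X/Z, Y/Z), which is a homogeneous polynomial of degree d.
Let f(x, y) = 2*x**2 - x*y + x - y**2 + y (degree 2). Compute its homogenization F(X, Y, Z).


F(X, Y, Z) = 2*X**2 - X*Y + X*Z - Y**2 + Y*Z

deg(f) = 2.
Substitute x = X/Z, y = Y/Z into f, then multiply by Z^2.
  monomial 2·x^2·y^0 ↦ 2·X^2·Y^0·Z^0.
  monomial -1·x^1·y^1 ↦ -1·X^1·Y^1·Z^0.
  monomial 1·x^1·y^0 ↦ 1·X^1·Y^0·Z^1.
  monomial -1·x^0·y^2 ↦ -1·X^0·Y^2·Z^0.
  monomial 1·x^0·y^1 ↦ 1·X^0·Y^1·Z^1.
Collecting: F(X, Y, Z) = 2*X**2 - X*Y + X*Z - Y**2 + Y*Z.


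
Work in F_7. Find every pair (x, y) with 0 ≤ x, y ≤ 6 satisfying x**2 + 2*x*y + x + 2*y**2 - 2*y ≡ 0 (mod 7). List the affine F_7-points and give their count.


Affine F_7-points: {(0, 0), (0, 1), (3, 2), (3, 3), (4, 1), (4, 3), (6, 0), (6, 2)}; count = 8.

For each of the 49 pairs (x, y) ∈ F_7², evaluate f(x, y) mod 7. Record the zeros.
  x = 0: [0↦0, 1↦0, 2↦4, 3↦5, 4↦3, 5↦5, 6↦4]  zeros at y ∈ {0, 1}
  x = 1: [0↦2, 1↦4, 2↦3, 3↦6, 4↦6, 5↦3, 6↦4]  zeros at y ∈ ∅
  x = 2: [0↦6, 1↦3, 2↦4, 3↦2, 4↦4, 5↦3, 6↦6]  zeros at y ∈ ∅
  x = 3: [0↦5, 1↦4, 2↦0, 3↦0, 4↦4, 5↦5, 6↦3]  zeros at y ∈ {2, 3}
  x = 4: [0↦6, 1↦0, 2↦5, 3↦0, 4↦6, 5↦2, 6↦2]  zeros at y ∈ {1, 3}
  x = 5: [0↦2, 1↦5, 2↦5, 3↦2, 4↦3, 5↦1, 6↦3]  zeros at y ∈ ∅
  x = 6: [0↦0, 1↦5, 2↦0, 3↦6, 4↦2, 5↦2, 6↦6]  zeros at y ∈ {0, 2}
Collecting zeros: affine points = {(0, 0), (0, 1), (3, 2), (3, 3), (4, 1), (4, 3), (6, 0), (6, 2)}.
Total count |C(F_7)_aff| = 8.


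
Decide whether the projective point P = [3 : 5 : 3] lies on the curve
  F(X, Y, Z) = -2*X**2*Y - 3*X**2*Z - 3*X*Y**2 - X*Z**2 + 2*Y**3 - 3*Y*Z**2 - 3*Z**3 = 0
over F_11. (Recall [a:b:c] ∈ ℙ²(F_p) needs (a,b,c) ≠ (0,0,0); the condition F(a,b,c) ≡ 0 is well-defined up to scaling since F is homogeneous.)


F(3,5,3) ≡ 7 (mod 11); P is NOT on the curve.

Evaluate F(3, 5, 3) term-by-term (mod 11).
  -2*X**2*Y ↦ -2·9·5·1 = -90
  -3*X**2*Z ↦ -3·9·1·3 = -81
  -3*X*Y**2 ↦ -3·3·25·1 = -225
  -X*Z**2 ↦ -1·3·1·9 = -27
  2*Y**3 ↦ 2·1·125·1 = 250
  -3*Y*Z**2 ↦ -3·1·5·9 = -135
  -3*Z**3 ↦ -3·1·1·27 = -81
Sum: F(3, 5, 3) = (-90) + (-81) + (-225) + (-27) + (250) + (-135) + (-81) = -389.
Reducing mod 11: -389 ≡ 7 (mod 11).
Since F(a, b, c) ≡ 7 ≠ 0 (mod 11), P does NOT lie on the curve.


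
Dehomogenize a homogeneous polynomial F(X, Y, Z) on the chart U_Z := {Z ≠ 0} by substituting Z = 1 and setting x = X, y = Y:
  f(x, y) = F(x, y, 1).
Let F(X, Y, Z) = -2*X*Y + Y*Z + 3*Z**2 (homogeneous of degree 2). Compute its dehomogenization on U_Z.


f(x, y) = -2*x*y + y + 3

On U_Z we set Z = 1. Each monomial c·X^i·Y^j·Z^k in F becomes c·x^i·y^j·1^k = c·x^i·y^j.
Substituting Z = 1: F(X, Y, 1) = -2*x*y + y + 3.
Note: deg(f) ≤ deg(F) = 2; strict inequality happens when F is divisible by Z (lost terms).


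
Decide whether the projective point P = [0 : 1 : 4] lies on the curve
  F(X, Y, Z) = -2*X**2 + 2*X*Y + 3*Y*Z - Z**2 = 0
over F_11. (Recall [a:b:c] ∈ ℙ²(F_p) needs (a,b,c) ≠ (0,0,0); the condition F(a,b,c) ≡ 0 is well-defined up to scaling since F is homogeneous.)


F(0,1,4) ≡ 7 (mod 11); P is NOT on the curve.

Evaluate F(0, 1, 4) term-by-term (mod 11).
  -2*X**2 ↦ -2·0·1·1 = 0
  2*X*Y ↦ 2·0·1·1 = 0
  3*Y*Z ↦ 3·1·1·4 = 12
  -Z**2 ↦ -1·1·1·16 = -16
Sum: F(0, 1, 4) = (0) + (0) + (12) + (-16) = -4.
Reducing mod 11: -4 ≡ 7 (mod 11).
Since F(a, b, c) ≡ 7 ≠ 0 (mod 11), P does NOT lie on the curve.


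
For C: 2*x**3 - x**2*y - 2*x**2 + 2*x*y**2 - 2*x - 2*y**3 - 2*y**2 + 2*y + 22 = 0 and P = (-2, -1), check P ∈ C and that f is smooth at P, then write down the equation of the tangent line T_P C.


Tangent line at P: 28*x + 4*y + 60 = 0.

Step 1: f(-2, -1) = 0, so P lies on C.
Step 2: partial derivatives
  f_x(x, y) = 6*x**2 - 2*x*y - 4*x + 2*y**2 - 2, f_y(x, y) = -x**2 + 4*x*y - 6*y**2 - 4*y + 2.
  f_x(P) = 28, f_y(P) = 4 (gradient nonzero, so P is smooth).
Step 3: tangent line at P: 28·(x − -2) + 4·(y − -1) = 0.
Expanding: 28*x + 4*y + 60 = 0.


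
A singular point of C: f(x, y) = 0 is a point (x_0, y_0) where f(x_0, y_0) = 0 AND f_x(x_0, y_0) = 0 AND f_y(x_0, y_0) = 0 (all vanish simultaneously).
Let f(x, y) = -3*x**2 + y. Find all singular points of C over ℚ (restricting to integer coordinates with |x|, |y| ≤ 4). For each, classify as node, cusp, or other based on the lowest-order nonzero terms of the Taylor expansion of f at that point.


No singular points in the scanned grid; C is smooth there.

Compute partial derivatives:
  f_x = -6*x.
  f_y = 1.
f_y = 1 is a nonzero constant, so f_y never vanishes: no point (x, y) can satisfy f = f_x = f_y = 0. In particular no (x, y) ∈ {−4, ..., 4}² is singular; the curve is smooth.


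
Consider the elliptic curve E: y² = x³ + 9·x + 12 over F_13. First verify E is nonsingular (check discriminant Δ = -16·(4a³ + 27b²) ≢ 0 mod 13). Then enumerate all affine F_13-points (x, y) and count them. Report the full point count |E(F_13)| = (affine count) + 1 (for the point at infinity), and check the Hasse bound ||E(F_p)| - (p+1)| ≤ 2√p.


Affine points = {(0, 5), (0, 8), (1, 3), (1, 10), (2, 5), (2, 8), (3, 1), (3, 12), (5, 0), (6, 3), (6, 10), (9, 4), (9, 9), (10, 6), (10, 7), (11, 5), (11, 8)}; affine count = 17; |E(F_13)| = 18.

Discriminant check: Δ ∝ 4a³ + 27b² = 4·9³ + 27·12² = 4·729 + 27·144 ≡ 5 (mod 13). Nonzero ⇒ E is nonsingular.
For each x ∈ F_13, compute rhs = x³ + 9·x + 12 mod 13, then count y ∈ F_13 with y² ≡ rhs.
  x = 0: rhs = 12, matching y values: 5, 8 (2 points).
  x = 1: rhs = 9, matching y values: 3, 10 (2 points).
  x = 2: rhs = 12, matching y values: 5, 8 (2 points).
  x = 3: rhs = 1, matching y values: 1, 12 (2 points).
  x = 4: rhs = 8, matching y values: none (0 points).
  x = 5: rhs = 0, matching y values: 0 (1 points).
  x = 6: rhs = 9, matching y values: 3, 10 (2 points).
  x = 7: rhs = 2, matching y values: none (0 points).
  x = 8: rhs = 11, matching y values: none (0 points).
  x = 9: rhs = 3, matching y values: 4, 9 (2 points).
  x = 10: rhs = 10, matching y values: 6, 7 (2 points).
  x = 11: rhs = 12, matching y values: 5, 8 (2 points).
  x = 12: rhs = 2, matching y values: none (0 points).
Total affine count: 17.
Full point count |E(F_13)| = 17 + 1 = 18.
Hasse bound: |18 − (13+1)| = |4| = 4 ≤ 2√13 ≈ 7.2111 ✓.


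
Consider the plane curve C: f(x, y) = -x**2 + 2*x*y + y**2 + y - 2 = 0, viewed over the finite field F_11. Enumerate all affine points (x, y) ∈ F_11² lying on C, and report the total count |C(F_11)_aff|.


Affine F_11-points: {(0, 1), (0, 9), (2, 1), (2, 5), (3, 0), (3, 4), (5, 4), (5, 7), (7, 9), (8, 0), (8, 5), (9, 7)}; count = 12.

For each of the 121 pairs (x, y) ∈ F_11², evaluate f(x, y) mod 11. Record the zeros.
  x = 0: [0↦9, 1↦0, 2↦4, 3↦10, 4↦7, 5↦6, 6↦7, 7↦10, 8↦4, 9↦0, 10↦9]  zeros at y ∈ {1, 9}
  x = 1: [0↦8, 1↦1, 2↦7, 3↦4, 4↦3, 5↦4, 6↦7, 7↦1, 8↦8, 9↦6, 10↦6]  zeros at y ∈ ∅
  x = 2: [0↦5, 1↦0, 2↦8, 3↦7, 4↦8, 5↦0, 6↦5, 7↦1, 8↦10, 9↦10, 10↦1]  zeros at y ∈ {1, 5}
  x = 3: [0↦0, 1↦8, 2↦7, 3↦8, 4↦0, 5↦5, 6↦1, 7↦10, 8↦10, 9↦1, 10↦5]  zeros at y ∈ {0, 4}
  x = 4: [0↦4, 1↦3, 2↦4, 3↦7, 4↦1, 5↦8, 6↦6, 7↦6, 8↦8, 9↦1, 10↦7]  zeros at y ∈ ∅
  x = 5: [0↦6, 1↦7, 2↦10, 3↦4, 4↦0, 5↦9, 6↦9, 7↦0, 8↦4, 9↦10, 10↦7]  zeros at y ∈ {4, 7}
  x = 6: [0↦6, 1↦9, 2↦3, 3↦10, 4↦8, 5↦8, 6↦10, 7↦3, 8↦9, 9↦6, 10↦5]  zeros at y ∈ ∅
  x = 7: [0↦4, 1↦9, 2↦5, 3↦3, 4↦3, 5↦5, 6↦9, 7↦4, 8↦1, 9↦0, 10↦1]  zeros at y ∈ {9}
  x = 8: [0↦0, 1↦7, 2↦5, 3↦5, 4↦7, 5↦0, 6↦6, 7↦3, 8↦2, 9↦3, 10↦6]  zeros at y ∈ {0, 5}
  x = 9: [0↦5, 1↦3, 2↦3, 3↦5, 4↦9, 5↦4, 6↦1, 7↦0, 8↦1, 9↦4, 10↦9]  zeros at y ∈ {7}
  x = 10: [0↦8, 1↦8, 2↦10, 3↦3, 4↦9, 5↦6, 6↦5, 7↦6, 8↦9, 9↦3, 10↦10]  zeros at y ∈ ∅
Collecting zeros: affine points = {(0, 1), (0, 9), (2, 1), (2, 5), (3, 0), (3, 4), (5, 4), (5, 7), (7, 9), (8, 0), (8, 5), (9, 7)}.
Total count |C(F_11)_aff| = 12.


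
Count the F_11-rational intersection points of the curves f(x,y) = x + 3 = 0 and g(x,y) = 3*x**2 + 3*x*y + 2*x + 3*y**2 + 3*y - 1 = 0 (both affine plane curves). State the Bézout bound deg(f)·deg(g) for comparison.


Common zeros: {(8, 4), (8, 9)}; count = 2; Bézout bound = 2.

deg(f) = 1, deg(g) = 2, so Bézout bound = 2.
Scan x ∈ F_11. For each x, list the y ∈ F_11 with f(x, y) ≡ 0 and those with g(x, y) ≡ 0 (mod 11); the common zeros in that column are the intersection.
  x = 0: f ≡ 0 at y ∈ ∅; g ≡ 0 at y ∈ ∅; common: ∅.
  x = 1: f ≡ 0 at y ∈ ∅; g ≡ 0 at y ∈ ∅; common: ∅.
  x = 2: f ≡ 0 at y ∈ ∅; g ≡ 0 at y ∈ {4}; common: ∅.
  x = 3: f ≡ 0 at y ∈ ∅; g ≡ 0 at y ∈ ∅; common: ∅.
  x = 4: f ≡ 0 at y ∈ ∅; g ≡ 0 at y ∈ {0, 6}; common: ∅.
  x = 5: f ≡ 0 at y ∈ ∅; g ≡ 0 at y ∈ {2, 3}; common: ∅.
  x = 6: f ≡ 0 at y ∈ ∅; g ≡ 0 at y ∈ {1, 3}; common: ∅.
  x = 7: f ≡ 0 at y ∈ ∅; g ≡ 0 at y ∈ {1, 2}; common: ∅.
  x = 8: f ≡ 0 at y ∈ {0, 1, 2, 3, 4, 5, 6, 7, 8, 9, 10}; g ≡ 0 at y ∈ {4, 9}; common: {4, 9}.
  x = 9: f ≡ 0 at y ∈ ∅; g ≡ 0 at y ∈ ∅; common: ∅.
  x = 10: f ≡ 0 at y ∈ ∅; g ≡ 0 at y ∈ {0}; common: ∅.
Collecting: common zeros = {(8, 4), (8, 9)}, so the count is 2.
Comparison with the Bézout bound: 2 ≤ 2 = deg(f)·deg(g), as expected for curves with no common component (the bound is attained).


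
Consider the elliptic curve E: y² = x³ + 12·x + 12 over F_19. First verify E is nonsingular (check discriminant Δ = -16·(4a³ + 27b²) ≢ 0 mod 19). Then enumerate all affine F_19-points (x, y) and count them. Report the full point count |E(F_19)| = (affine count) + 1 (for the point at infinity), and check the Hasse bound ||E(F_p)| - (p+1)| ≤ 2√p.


Affine points = {(1, 5), (1, 14), (2, 5), (2, 14), (5, 8), (5, 11), (10, 7), (10, 12), (13, 3), (13, 16), (14, 6), (14, 13), (16, 5), (16, 14)}; affine count = 14; |E(F_19)| = 15.

Discriminant check: Δ ∝ 4a³ + 27b² = 4·12³ + 27·12² = 4·1728 + 27·144 ≡ 8 (mod 19). Nonzero ⇒ E is nonsingular.
For each x ∈ F_19, compute rhs = x³ + 12·x + 12 mod 19, then count y ∈ F_19 with y² ≡ rhs.
  x = 0: rhs = 12, matching y values: none (0 points).
  x = 1: rhs = 6, matching y values: 5, 14 (2 points).
  x = 2: rhs = 6, matching y values: 5, 14 (2 points).
  x = 3: rhs = 18, matching y values: none (0 points).
  x = 4: rhs = 10, matching y values: none (0 points).
  x = 5: rhs = 7, matching y values: 8, 11 (2 points).
  x = 6: rhs = 15, matching y values: none (0 points).
  x = 7: rhs = 2, matching y values: none (0 points).
  x = 8: rhs = 12, matching y values: none (0 points).
  x = 9: rhs = 13, matching y values: none (0 points).
  x = 10: rhs = 11, matching y values: 7, 12 (2 points).
  x = 11: rhs = 12, matching y values: none (0 points).
  x = 12: rhs = 3, matching y values: none (0 points).
  x = 13: rhs = 9, matching y values: 3, 16 (2 points).
  x = 14: rhs = 17, matching y values: 6, 13 (2 points).
  x = 15: rhs = 14, matching y values: none (0 points).
  x = 16: rhs = 6, matching y values: 5, 14 (2 points).
  x = 17: rhs = 18, matching y values: none (0 points).
  x = 18: rhs = 18, matching y values: none (0 points).
Total affine count: 14.
Full point count |E(F_19)| = 14 + 1 = 15.
Hasse bound: |15 − (19+1)| = |-5| = 5 ≤ 2√19 ≈ 8.7178 ✓.


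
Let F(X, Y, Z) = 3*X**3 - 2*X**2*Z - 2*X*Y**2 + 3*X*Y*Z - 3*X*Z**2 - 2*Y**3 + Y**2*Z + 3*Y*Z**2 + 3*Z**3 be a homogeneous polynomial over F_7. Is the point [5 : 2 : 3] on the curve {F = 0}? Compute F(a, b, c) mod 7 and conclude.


F(5,2,3) ≡ 5 (mod 7); P is NOT on the curve.

Evaluate F(5, 2, 3) term-by-term (mod 7).
  3*X**3 ↦ 3·125·1·1 = 375
  -2*X**2*Z ↦ -2·25·1·3 = -150
  -2*X*Y**2 ↦ -2·5·4·1 = -40
  3*X*Y*Z ↦ 3·5·2·3 = 90
  -3*X*Z**2 ↦ -3·5·1·9 = -135
  -2*Y**3 ↦ -2·1·8·1 = -16
  Y**2*Z ↦ 1·1·4·3 = 12
  3*Y*Z**2 ↦ 3·1·2·9 = 54
  3*Z**3 ↦ 3·1·1·27 = 81
Sum: F(5, 2, 3) = (375) + (-150) + (-40) + (90) + (-135) + (-16) + (12) + (54) + (81) = 271.
Reducing mod 7: 271 ≡ 5 (mod 7).
Since F(a, b, c) ≡ 5 ≠ 0 (mod 7), P does NOT lie on the curve.


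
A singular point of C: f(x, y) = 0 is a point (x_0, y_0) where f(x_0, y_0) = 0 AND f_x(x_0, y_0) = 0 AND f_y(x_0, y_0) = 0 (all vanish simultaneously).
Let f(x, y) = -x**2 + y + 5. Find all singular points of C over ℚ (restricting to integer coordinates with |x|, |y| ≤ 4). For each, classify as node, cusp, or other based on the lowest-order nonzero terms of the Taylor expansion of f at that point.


No singular points in the scanned grid; C is smooth there.

Compute partial derivatives:
  f_x = -2*x.
  f_y = 1.
f_y = 1 is a nonzero constant, so f_y never vanishes: no point (x, y) can satisfy f = f_x = f_y = 0. In particular no (x, y) ∈ {−4, ..., 4}² is singular; the curve is smooth.


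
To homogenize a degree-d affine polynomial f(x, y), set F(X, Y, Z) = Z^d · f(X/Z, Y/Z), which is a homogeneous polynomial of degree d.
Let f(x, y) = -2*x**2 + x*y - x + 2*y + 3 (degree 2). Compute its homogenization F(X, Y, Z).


F(X, Y, Z) = -2*X**2 + X*Y - X*Z + 2*Y*Z + 3*Z**2

deg(f) = 2.
Substitute x = X/Z, y = Y/Z into f, then multiply by Z^2.
  monomial -2·x^2·y^0 ↦ -2·X^2·Y^0·Z^0.
  monomial 1·x^1·y^1 ↦ 1·X^1·Y^1·Z^0.
  monomial -1·x^1·y^0 ↦ -1·X^1·Y^0·Z^1.
  monomial 2·x^0·y^1 ↦ 2·X^0·Y^1·Z^1.
  monomial 3·x^0·y^0 ↦ 3·X^0·Y^0·Z^2.
Collecting: F(X, Y, Z) = -2*X**2 + X*Y - X*Z + 2*Y*Z + 3*Z**2.


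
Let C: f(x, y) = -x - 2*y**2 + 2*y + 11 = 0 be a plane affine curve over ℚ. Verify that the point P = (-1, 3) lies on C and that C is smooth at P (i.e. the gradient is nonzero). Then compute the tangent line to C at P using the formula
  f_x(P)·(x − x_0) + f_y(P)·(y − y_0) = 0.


Tangent line at P: -x - 10*y + 29 = 0.

Step 1: f(-1, 3) = 0, so P lies on C.
Step 2: partial derivatives
  f_x(x, y) = -1, f_y(x, y) = 2 - 4*y.
  f_x(P) = -1, f_y(P) = -10 (gradient nonzero, so P is smooth).
Step 3: tangent line at P: -1·(x − -1) + -10·(y − 3) = 0.
Expanding: -x - 10*y + 29 = 0.


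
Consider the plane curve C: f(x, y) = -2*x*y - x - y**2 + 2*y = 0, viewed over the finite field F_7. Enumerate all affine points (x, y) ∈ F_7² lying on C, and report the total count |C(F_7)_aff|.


Affine F_7-points: {(0, 0), (0, 2), (3, 4), (3, 6), (5, 1), (5, 5)}; count = 6.

For each of the 49 pairs (x, y) ∈ F_7², evaluate f(x, y) mod 7. Record the zeros.
  x = 0: [0↦0, 1↦1, 2↦0, 3↦4, 4↦6, 5↦6, 6↦4]  zeros at y ∈ {0, 2}
  x = 1: [0↦6, 1↦5, 2↦2, 3↦4, 4↦4, 5↦2, 6↦5]  zeros at y ∈ ∅
  x = 2: [0↦5, 1↦2, 2↦4, 3↦4, 4↦2, 5↦5, 6↦6]  zeros at y ∈ ∅
  x = 3: [0↦4, 1↦6, 2↦6, 3↦4, 4↦0, 5↦1, 6↦0]  zeros at y ∈ {4, 6}
  x = 4: [0↦3, 1↦3, 2↦1, 3↦4, 4↦5, 5↦4, 6↦1]  zeros at y ∈ ∅
  x = 5: [0↦2, 1↦0, 2↦3, 3↦4, 4↦3, 5↦0, 6↦2]  zeros at y ∈ {1, 5}
  x = 6: [0↦1, 1↦4, 2↦5, 3↦4, 4↦1, 5↦3, 6↦3]  zeros at y ∈ ∅
Collecting zeros: affine points = {(0, 0), (0, 2), (3, 4), (3, 6), (5, 1), (5, 5)}.
Total count |C(F_7)_aff| = 6.


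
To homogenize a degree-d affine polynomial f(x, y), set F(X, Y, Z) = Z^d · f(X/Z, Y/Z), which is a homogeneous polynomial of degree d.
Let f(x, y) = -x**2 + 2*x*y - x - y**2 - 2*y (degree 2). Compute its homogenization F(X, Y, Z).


F(X, Y, Z) = -X**2 + 2*X*Y - X*Z - Y**2 - 2*Y*Z

deg(f) = 2.
Substitute x = X/Z, y = Y/Z into f, then multiply by Z^2.
  monomial -1·x^2·y^0 ↦ -1·X^2·Y^0·Z^0.
  monomial 2·x^1·y^1 ↦ 2·X^1·Y^1·Z^0.
  monomial -1·x^1·y^0 ↦ -1·X^1·Y^0·Z^1.
  monomial -1·x^0·y^2 ↦ -1·X^0·Y^2·Z^0.
  monomial -2·x^0·y^1 ↦ -2·X^0·Y^1·Z^1.
Collecting: F(X, Y, Z) = -X**2 + 2*X*Y - X*Z - Y**2 - 2*Y*Z.


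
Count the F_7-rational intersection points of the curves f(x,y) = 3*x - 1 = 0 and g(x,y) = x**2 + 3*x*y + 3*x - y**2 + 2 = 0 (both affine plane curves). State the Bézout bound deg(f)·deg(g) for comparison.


Common zeros: {(5, 0), (5, 1)}; count = 2; Bézout bound = 2.

deg(f) = 1, deg(g) = 2, so Bézout bound = 2.
Scan x ∈ F_7. For each x, list the y ∈ F_7 with f(x, y) ≡ 0 and those with g(x, y) ≡ 0 (mod 7); the common zeros in that column are the intersection.
  x = 0: f ≡ 0 at y ∈ ∅; g ≡ 0 at y ∈ {3, 4}; common: ∅.
  x = 1: f ≡ 0 at y ∈ ∅; g ≡ 0 at y ∈ ∅; common: ∅.
  x = 2: f ≡ 0 at y ∈ ∅; g ≡ 0 at y ∈ {3}; common: ∅.
  x = 3: f ≡ 0 at y ∈ ∅; g ≡ 0 at y ∈ {1}; common: ∅.
  x = 4: f ≡ 0 at y ∈ ∅; g ≡ 0 at y ∈ ∅; common: ∅.
  x = 5: f ≡ 0 at y ∈ {0, 1, 2, 3, 4, 5, 6}; g ≡ 0 at y ∈ {0, 1}; common: {0, 1}.
  x = 6: f ≡ 0 at y ∈ ∅; g ≡ 0 at y ∈ {0, 4}; common: ∅.
Collecting: common zeros = {(5, 0), (5, 1)}, so the count is 2.
Comparison with the Bézout bound: 2 ≤ 2 = deg(f)·deg(g), as expected for curves with no common component (the bound is attained).


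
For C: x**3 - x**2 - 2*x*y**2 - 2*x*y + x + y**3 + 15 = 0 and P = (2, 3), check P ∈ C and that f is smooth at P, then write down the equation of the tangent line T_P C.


Tangent line at P: -15*x - y + 33 = 0.

Step 1: f(2, 3) = 0, so P lies on C.
Step 2: partial derivatives
  f_x(x, y) = 3*x**2 - 2*x - 2*y**2 - 2*y + 1, f_y(x, y) = -4*x*y - 2*x + 3*y**2.
  f_x(P) = -15, f_y(P) = -1 (gradient nonzero, so P is smooth).
Step 3: tangent line at P: -15·(x − 2) + -1·(y − 3) = 0.
Expanding: -15*x - y + 33 = 0.


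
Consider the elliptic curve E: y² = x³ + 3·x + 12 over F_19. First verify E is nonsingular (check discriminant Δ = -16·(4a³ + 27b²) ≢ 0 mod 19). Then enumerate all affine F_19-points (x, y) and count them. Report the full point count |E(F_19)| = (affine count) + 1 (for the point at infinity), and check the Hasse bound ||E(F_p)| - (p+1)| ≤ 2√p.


Affine points = {(1, 4), (1, 15), (2, 8), (2, 11), (5, 0), (8, 4), (8, 15), (10, 4), (10, 15), (12, 3), (12, 16), (13, 5), (13, 14), (14, 9), (14, 10), (17, 6), (17, 13)}; affine count = 17; |E(F_19)| = 18.

Discriminant check: Δ ∝ 4a³ + 27b² = 4·3³ + 27·12² = 4·27 + 27·144 ≡ 6 (mod 19). Nonzero ⇒ E is nonsingular.
For each x ∈ F_19, compute rhs = x³ + 3·x + 12 mod 19, then count y ∈ F_19 with y² ≡ rhs.
  x = 0: rhs = 12, matching y values: none (0 points).
  x = 1: rhs = 16, matching y values: 4, 15 (2 points).
  x = 2: rhs = 7, matching y values: 8, 11 (2 points).
  x = 3: rhs = 10, matching y values: none (0 points).
  x = 4: rhs = 12, matching y values: none (0 points).
  x = 5: rhs = 0, matching y values: 0 (1 points).
  x = 6: rhs = 18, matching y values: none (0 points).
  x = 7: rhs = 15, matching y values: none (0 points).
  x = 8: rhs = 16, matching y values: 4, 15 (2 points).
  x = 9: rhs = 8, matching y values: none (0 points).
  x = 10: rhs = 16, matching y values: 4, 15 (2 points).
  x = 11: rhs = 8, matching y values: none (0 points).
  x = 12: rhs = 9, matching y values: 3, 16 (2 points).
  x = 13: rhs = 6, matching y values: 5, 14 (2 points).
  x = 14: rhs = 5, matching y values: 9, 10 (2 points).
  x = 15: rhs = 12, matching y values: none (0 points).
  x = 16: rhs = 14, matching y values: none (0 points).
  x = 17: rhs = 17, matching y values: 6, 13 (2 points).
  x = 18: rhs = 8, matching y values: none (0 points).
Total affine count: 17.
Full point count |E(F_19)| = 17 + 1 = 18.
Hasse bound: |18 − (19+1)| = |-2| = 2 ≤ 2√19 ≈ 8.7178 ✓.


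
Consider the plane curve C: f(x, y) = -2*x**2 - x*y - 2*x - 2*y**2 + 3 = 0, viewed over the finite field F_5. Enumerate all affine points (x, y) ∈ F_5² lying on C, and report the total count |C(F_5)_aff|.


Affine F_5-points: {(0, 2), (0, 3), (3, 2), (3, 4), (4, 4)}; count = 5.

For each of the 25 pairs (x, y) ∈ F_5², evaluate f(x, y) mod 5. Record the zeros.
  x = 0: [0↦3, 1↦1, 2↦0, 3↦0, 4↦1]  zeros at y ∈ {2, 3}
  x = 1: [0↦4, 1↦1, 2↦4, 3↦3, 4↦3]  zeros at y ∈ ∅
  x = 2: [0↦1, 1↦2, 2↦4, 3↦2, 4↦1]  zeros at y ∈ ∅
  x = 3: [0↦4, 1↦4, 2↦0, 3↦2, 4↦0]  zeros at y ∈ {2, 4}
  x = 4: [0↦3, 1↦2, 2↦2, 3↦3, 4↦0]  zeros at y ∈ {4}
Collecting zeros: affine points = {(0, 2), (0, 3), (3, 2), (3, 4), (4, 4)}.
Total count |C(F_5)_aff| = 5.


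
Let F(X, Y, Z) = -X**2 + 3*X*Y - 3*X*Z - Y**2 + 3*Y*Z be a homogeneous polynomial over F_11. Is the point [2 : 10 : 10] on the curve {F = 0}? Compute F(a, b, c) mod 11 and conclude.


F(2,10,10) ≡ 9 (mod 11); P is NOT on the curve.

Evaluate F(2, 10, 10) term-by-term (mod 11).
  -X**2 ↦ -1·4·1·1 = -4
  3*X*Y ↦ 3·2·10·1 = 60
  -3*X*Z ↦ -3·2·1·10 = -60
  -Y**2 ↦ -1·1·100·1 = -100
  3*Y*Z ↦ 3·1·10·10 = 300
Sum: F(2, 10, 10) = (-4) + (60) + (-60) + (-100) + (300) = 196.
Reducing mod 11: 196 ≡ 9 (mod 11).
Since F(a, b, c) ≡ 9 ≠ 0 (mod 11), P does NOT lie on the curve.


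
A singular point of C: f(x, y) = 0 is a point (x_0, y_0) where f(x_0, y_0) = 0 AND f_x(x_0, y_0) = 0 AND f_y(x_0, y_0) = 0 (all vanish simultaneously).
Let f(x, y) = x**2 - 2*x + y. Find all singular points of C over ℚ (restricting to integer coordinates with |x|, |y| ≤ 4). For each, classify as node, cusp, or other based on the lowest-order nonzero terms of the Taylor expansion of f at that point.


No singular points in the scanned grid; C is smooth there.

Compute partial derivatives:
  f_x = 2*x - 2.
  f_y = 1.
f_y = 1 is a nonzero constant, so f_y never vanishes: no point (x, y) can satisfy f = f_x = f_y = 0. In particular no (x, y) ∈ {−4, ..., 4}² is singular; the curve is smooth.


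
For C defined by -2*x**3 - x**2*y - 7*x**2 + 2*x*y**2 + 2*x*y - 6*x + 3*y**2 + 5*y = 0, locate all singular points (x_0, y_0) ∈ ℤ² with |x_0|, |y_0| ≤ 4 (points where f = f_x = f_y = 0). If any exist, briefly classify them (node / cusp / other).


Singular points: {(-1, -1)}; classification: cusp.

Compute partial derivatives:
  f_x = -6*x**2 - 2*x*y - 14*x + 2*y**2 + 2*y - 6.
  f_y = -x**2 + 4*x*y + 2*x + 6*y + 5.
Scan x_0 ∈ {−4, ..., 4}. For each x_0, f_y(x_0, y) is a polynomial in y; find its integer roots y ∈ {−4, ..., 4}, then test f_x and f at those candidates.
  x = -4: f_y(-4, y) = -10*y - 19; no integer root y with |y| ≤ 4.
  x = -3: f_y(-3, y) = -6*y - 10; no integer root y with |y| ≤ 4.
  x = -2: f_y(-2, y) = -2*y - 3; no integer root y with |y| ≤ 4.
  x = -1: f_y(-1, y) = 2*y + 2; vanishes at y ∈ {-1}. (-1, -1): f_x = 0, f = 0 — SINGULAR.
  x = 0: f_y(0, y) = 6*y + 5; no integer root y with |y| ≤ 4.
  x = 1: f_y(1, y) = 10*y + 6; no integer root y with |y| ≤ 4.
  x = 2: f_y(2, y) = 14*y + 5; no integer root y with |y| ≤ 4.
  x = 3: f_y(3, y) = 18*y + 2; no integer root y with |y| ≤ 4.
  x = 4: f_y(4, y) = 22*y - 3; no integer root y with |y| ≤ 4.
Only singular point on the grid: (-1, -1).
Classify: substitute x = -1 + u, y = -1 + v and expand: f = -2*u**3 - u**2*v + 2*u*v**2 + v**2.
No constant or linear terms (consistent with a singular point). Quadratic part: v**2. Cubic part: -2*u**3 - u**2*v + 2*u*v**2.
The quadratic part v**2 is a perfect square, so there is a single (double) tangent line v = 0, i.e. y = -1. Restricting the cubic part to that line (v = 0) leaves -2*u**3 ≠ 0, so f is not divisible by v and the branch is v² ≈ 2*u**3 to lowest order — this is a cusp.
Classification: cusp.


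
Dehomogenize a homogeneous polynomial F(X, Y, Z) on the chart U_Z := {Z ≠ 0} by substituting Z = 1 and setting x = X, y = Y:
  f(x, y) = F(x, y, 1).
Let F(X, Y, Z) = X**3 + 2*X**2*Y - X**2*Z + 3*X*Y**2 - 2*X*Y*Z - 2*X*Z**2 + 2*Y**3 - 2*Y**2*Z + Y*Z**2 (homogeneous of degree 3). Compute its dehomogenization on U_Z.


f(x, y) = x**3 + 2*x**2*y - x**2 + 3*x*y**2 - 2*x*y - 2*x + 2*y**3 - 2*y**2 + y

On U_Z we set Z = 1. Each monomial c·X^i·Y^j·Z^k in F becomes c·x^i·y^j·1^k = c·x^i·y^j.
Substituting Z = 1: F(X, Y, 1) = x**3 + 2*x**2*y - x**2 + 3*x*y**2 - 2*x*y - 2*x + 2*y**3 - 2*y**2 + y.
Note: deg(f) ≤ deg(F) = 3; strict inequality happens when F is divisible by Z (lost terms).


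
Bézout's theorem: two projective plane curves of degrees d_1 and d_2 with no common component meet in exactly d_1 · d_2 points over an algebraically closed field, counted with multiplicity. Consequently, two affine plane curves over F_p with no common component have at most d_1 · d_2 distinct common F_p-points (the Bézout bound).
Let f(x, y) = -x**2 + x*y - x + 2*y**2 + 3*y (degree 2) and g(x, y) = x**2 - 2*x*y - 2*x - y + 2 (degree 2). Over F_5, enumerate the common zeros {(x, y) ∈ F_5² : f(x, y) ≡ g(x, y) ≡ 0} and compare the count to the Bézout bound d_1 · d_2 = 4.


Common zeros: {(4, 0)}; count = 1; Bézout bound = 4.

deg(f) = 2, deg(g) = 2, so Bézout bound = 4.
Scan x ∈ F_5. For each x, list the y ∈ F_5 with f(x, y) ≡ 0 and those with g(x, y) ≡ 0 (mod 5); the common zeros in that column are the intersection.
  x = 0: f ≡ 0 at y ∈ {0, 1}; g ≡ 0 at y ∈ {2}; common: ∅.
  x = 1: f ≡ 0 at y ∈ ∅; g ≡ 0 at y ∈ {2}; common: ∅.
  x = 2: f ≡ 0 at y ∈ ∅; g ≡ 0 at y ∈ ∅; common: ∅.
  x = 3: f ≡ 0 at y ∈ ∅; g ≡ 0 at y ∈ {0}; common: ∅.
  x = 4: f ≡ 0 at y ∈ {0, 4}; g ≡ 0 at y ∈ {0}; common: {0}.
Collecting: common zeros = {(4, 0)}, so the count is 1.
Comparison with the Bézout bound: 1 ≤ 4 = deg(f)·deg(g), as expected for curves with no common component (the affine F_5-count falls short of the bound because intersections may lie at infinity, over extension fields, or carry multiplicity).


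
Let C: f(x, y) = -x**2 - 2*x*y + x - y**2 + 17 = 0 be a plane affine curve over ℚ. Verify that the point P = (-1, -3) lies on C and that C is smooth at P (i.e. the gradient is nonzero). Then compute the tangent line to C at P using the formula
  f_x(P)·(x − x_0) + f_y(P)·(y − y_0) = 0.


Tangent line at P: 9*x + 8*y + 33 = 0.

Step 1: f(-1, -3) = 0, so P lies on C.
Step 2: partial derivatives
  f_x(x, y) = -2*x - 2*y + 1, f_y(x, y) = -2*x - 2*y.
  f_x(P) = 9, f_y(P) = 8 (gradient nonzero, so P is smooth).
Step 3: tangent line at P: 9·(x − -1) + 8·(y − -3) = 0.
Expanding: 9*x + 8*y + 33 = 0.


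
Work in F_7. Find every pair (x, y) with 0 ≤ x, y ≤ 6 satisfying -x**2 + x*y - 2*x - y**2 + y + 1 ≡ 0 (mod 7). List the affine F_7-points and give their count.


Affine F_7-points: {(2, 0), (2, 3), (3, 0), (3, 4), (6, 3), (6, 4)}; count = 6.

For each of the 49 pairs (x, y) ∈ F_7², evaluate f(x, y) mod 7. Record the zeros.
  x = 0: [0↦1, 1↦1, 2↦6, 3↦2, 4↦3, 5↦2, 6↦6]  zeros at y ∈ ∅
  x = 1: [0↦5, 1↦6, 2↦5, 3↦2, 4↦4, 5↦4, 6↦2]  zeros at y ∈ ∅
  x = 2: [0↦0, 1↦2, 2↦2, 3↦0, 4↦3, 5↦4, 6↦3]  zeros at y ∈ {0, 3}
  x = 3: [0↦0, 1↦3, 2↦4, 3↦3, 4↦0, 5↦2, 6↦2]  zeros at y ∈ {0, 4}
  x = 4: [0↦5, 1↦2, 2↦4, 3↦4, 4↦2, 5↦5, 6↦6]  zeros at y ∈ ∅
  x = 5: [0↦1, 1↦6, 2↦2, 3↦3, 4↦2, 5↦6, 6↦1]  zeros at y ∈ ∅
  x = 6: [0↦2, 1↦1, 2↦5, 3↦0, 4↦0, 5↦5, 6↦1]  zeros at y ∈ {3, 4}
Collecting zeros: affine points = {(2, 0), (2, 3), (3, 0), (3, 4), (6, 3), (6, 4)}.
Total count |C(F_7)_aff| = 6.


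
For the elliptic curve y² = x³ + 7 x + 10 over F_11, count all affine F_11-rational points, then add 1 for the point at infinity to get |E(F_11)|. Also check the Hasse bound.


Affine points = {(3, 5), (3, 6), (4, 5), (4, 6), (5, 4), (5, 7), (6, 2), (6, 9)}; affine count = 8; |E(F_11)| = 9.

Discriminant check: Δ ∝ 4a³ + 27b² = 4·7³ + 27·10² = 4·343 + 27·100 ≡ 2 (mod 11). Nonzero ⇒ E is nonsingular.
For each x ∈ F_11, compute rhs = x³ + 7·x + 10 mod 11, then count y ∈ F_11 with y² ≡ rhs.
  x = 0: rhs = 10, matching y values: none (0 points).
  x = 1: rhs = 7, matching y values: none (0 points).
  x = 2: rhs = 10, matching y values: none (0 points).
  x = 3: rhs = 3, matching y values: 5, 6 (2 points).
  x = 4: rhs = 3, matching y values: 5, 6 (2 points).
  x = 5: rhs = 5, matching y values: 4, 7 (2 points).
  x = 6: rhs = 4, matching y values: 2, 9 (2 points).
  x = 7: rhs = 6, matching y values: none (0 points).
  x = 8: rhs = 6, matching y values: none (0 points).
  x = 9: rhs = 10, matching y values: none (0 points).
  x = 10: rhs = 2, matching y values: none (0 points).
Total affine count: 8.
Full point count |E(F_11)| = 8 + 1 = 9.
Hasse bound: |9 − (11+1)| = |-3| = 3 ≤ 2√11 ≈ 6.6332 ✓.


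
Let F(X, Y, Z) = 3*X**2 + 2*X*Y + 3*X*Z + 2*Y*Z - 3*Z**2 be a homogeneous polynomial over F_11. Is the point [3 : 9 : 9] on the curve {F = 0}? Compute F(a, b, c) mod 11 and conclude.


F(3,9,9) ≡ 4 (mod 11); P is NOT on the curve.

Evaluate F(3, 9, 9) term-by-term (mod 11).
  3*X**2 ↦ 3·9·1·1 = 27
  2*X*Y ↦ 2·3·9·1 = 54
  3*X*Z ↦ 3·3·1·9 = 81
  2*Y*Z ↦ 2·1·9·9 = 162
  -3*Z**2 ↦ -3·1·1·81 = -243
Sum: F(3, 9, 9) = (27) + (54) + (81) + (162) + (-243) = 81.
Reducing mod 11: 81 ≡ 4 (mod 11).
Since F(a, b, c) ≡ 4 ≠ 0 (mod 11), P does NOT lie on the curve.


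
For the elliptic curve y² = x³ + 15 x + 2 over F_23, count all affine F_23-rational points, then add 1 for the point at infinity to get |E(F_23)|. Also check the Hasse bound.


Affine points = {(0, 5), (0, 18), (1, 8), (1, 15), (5, 8), (5, 15), (6, 3), (6, 20), (7, 6), (7, 17), (8, 6), (8, 17), (10, 5), (10, 18), (11, 7), (11, 16), (12, 1), (12, 22), (13, 5), (13, 18), (14, 9), (14, 14), (17, 8), (17, 15), (18, 3), (18, 20), (19, 4), (19, 19), (22, 3), (22, 20)}; affine count = 30; |E(F_23)| = 31.

Discriminant check: Δ ∝ 4a³ + 27b² = 4·15³ + 27·2² = 4·3375 + 27·4 ≡ 15 (mod 23). Nonzero ⇒ E is nonsingular.
For each x ∈ F_23, compute rhs = x³ + 15·x + 2 mod 23, then count y ∈ F_23 with y² ≡ rhs.
  x = 0: rhs = 2, matching y values: 5, 18 (2 points).
  x = 1: rhs = 18, matching y values: 8, 15 (2 points).
  x = 2: rhs = 17, matching y values: none (0 points).
  x = 3: rhs = 5, matching y values: none (0 points).
  x = 4: rhs = 11, matching y values: none (0 points).
  x = 5: rhs = 18, matching y values: 8, 15 (2 points).
  x = 6: rhs = 9, matching y values: 3, 20 (2 points).
  x = 7: rhs = 13, matching y values: 6, 17 (2 points).
  x = 8: rhs = 13, matching y values: 6, 17 (2 points).
  x = 9: rhs = 15, matching y values: none (0 points).
  x = 10: rhs = 2, matching y values: 5, 18 (2 points).
  x = 11: rhs = 3, matching y values: 7, 16 (2 points).
  x = 12: rhs = 1, matching y values: 1, 22 (2 points).
  x = 13: rhs = 2, matching y values: 5, 18 (2 points).
  x = 14: rhs = 12, matching y values: 9, 14 (2 points).
  x = 15: rhs = 14, matching y values: none (0 points).
  x = 16: rhs = 14, matching y values: none (0 points).
  x = 17: rhs = 18, matching y values: 8, 15 (2 points).
  x = 18: rhs = 9, matching y values: 3, 20 (2 points).
  x = 19: rhs = 16, matching y values: 4, 19 (2 points).
  x = 20: rhs = 22, matching y values: none (0 points).
  x = 21: rhs = 10, matching y values: none (0 points).
  x = 22: rhs = 9, matching y values: 3, 20 (2 points).
Total affine count: 30.
Full point count |E(F_23)| = 30 + 1 = 31.
Hasse bound: |31 − (23+1)| = |7| = 7 ≤ 2√23 ≈ 9.5917 ✓.


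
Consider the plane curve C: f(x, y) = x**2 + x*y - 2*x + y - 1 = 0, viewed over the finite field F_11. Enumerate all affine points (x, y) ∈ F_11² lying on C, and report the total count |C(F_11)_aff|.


Affine F_11-points: {(0, 1), (1, 1), (2, 4), (3, 5), (4, 3), (5, 5), (6, 3), (7, 4), (8, 7), (9, 7)}; count = 10.

For each of the 121 pairs (x, y) ∈ F_11², evaluate f(x, y) mod 11. Record the zeros.
  x = 0: [0↦10, 1↦0, 2↦1, 3↦2, 4↦3, 5↦4, 6↦5, 7↦6, 8↦7, 9↦8, 10↦9]  zeros at y ∈ {1}
  x = 1: [0↦9, 1↦0, 2↦2, 3↦4, 4↦6, 5↦8, 6↦10, 7↦1, 8↦3, 9↦5, 10↦7]  zeros at y ∈ {1}
  x = 2: [0↦10, 1↦2, 2↦5, 3↦8, 4↦0, 5↦3, 6↦6, 7↦9, 8↦1, 9↦4, 10↦7]  zeros at y ∈ {4}
  x = 3: [0↦2, 1↦6, 2↦10, 3↦3, 4↦7, 5↦0, 6↦4, 7↦8, 8↦1, 9↦5, 10↦9]  zeros at y ∈ {5}
  x = 4: [0↦7, 1↦1, 2↦6, 3↦0, 4↦5, 5↦10, 6↦4, 7↦9, 8↦3, 9↦8, 10↦2]  zeros at y ∈ {3}
  x = 5: [0↦3, 1↦9, 2↦4, 3↦10, 4↦5, 5↦0, 6↦6, 7↦1, 8↦7, 9↦2, 10↦8]  zeros at y ∈ {5}
  x = 6: [0↦1, 1↦8, 2↦4, 3↦0, 4↦7, 5↦3, 6↦10, 7↦6, 8↦2, 9↦9, 10↦5]  zeros at y ∈ {3}
  x = 7: [0↦1, 1↦9, 2↦6, 3↦3, 4↦0, 5↦8, 6↦5, 7↦2, 8↦10, 9↦7, 10↦4]  zeros at y ∈ {4}
  x = 8: [0↦3, 1↦1, 2↦10, 3↦8, 4↦6, 5↦4, 6↦2, 7↦0, 8↦9, 9↦7, 10↦5]  zeros at y ∈ {7}
  x = 9: [0↦7, 1↦6, 2↦5, 3↦4, 4↦3, 5↦2, 6↦1, 7↦0, 8↦10, 9↦9, 10↦8]  zeros at y ∈ {7}
  x = 10: [0↦2, 1↦2, 2↦2, 3↦2, 4↦2, 5↦2, 6↦2, 7↦2, 8↦2, 9↦2, 10↦2]  zeros at y ∈ ∅
Collecting zeros: affine points = {(0, 1), (1, 1), (2, 4), (3, 5), (4, 3), (5, 5), (6, 3), (7, 4), (8, 7), (9, 7)}.
Total count |C(F_11)_aff| = 10.


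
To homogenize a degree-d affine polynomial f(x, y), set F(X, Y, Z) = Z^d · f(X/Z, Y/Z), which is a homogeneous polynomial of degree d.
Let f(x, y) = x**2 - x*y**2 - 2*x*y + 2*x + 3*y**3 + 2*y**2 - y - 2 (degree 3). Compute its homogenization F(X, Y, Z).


F(X, Y, Z) = X**2*Z - X*Y**2 - 2*X*Y*Z + 2*X*Z**2 + 3*Y**3 + 2*Y**2*Z - Y*Z**2 - 2*Z**3

deg(f) = 3.
Substitute x = X/Z, y = Y/Z into f, then multiply by Z^3.
  monomial 1·x^2·y^0 ↦ 1·X^2·Y^0·Z^1.
  monomial -1·x^1·y^2 ↦ -1·X^1·Y^2·Z^0.
  monomial -2·x^1·y^1 ↦ -2·X^1·Y^1·Z^1.
  monomial 2·x^1·y^0 ↦ 2·X^1·Y^0·Z^2.
  monomial 3·x^0·y^3 ↦ 3·X^0·Y^3·Z^0.
  monomial 2·x^0·y^2 ↦ 2·X^0·Y^2·Z^1.
  monomial -1·x^0·y^1 ↦ -1·X^0·Y^1·Z^2.
  monomial -2·x^0·y^0 ↦ -2·X^0·Y^0·Z^3.
Collecting: F(X, Y, Z) = X**2*Z - X*Y**2 - 2*X*Y*Z + 2*X*Z**2 + 3*Y**3 + 2*Y**2*Z - Y*Z**2 - 2*Z**3.


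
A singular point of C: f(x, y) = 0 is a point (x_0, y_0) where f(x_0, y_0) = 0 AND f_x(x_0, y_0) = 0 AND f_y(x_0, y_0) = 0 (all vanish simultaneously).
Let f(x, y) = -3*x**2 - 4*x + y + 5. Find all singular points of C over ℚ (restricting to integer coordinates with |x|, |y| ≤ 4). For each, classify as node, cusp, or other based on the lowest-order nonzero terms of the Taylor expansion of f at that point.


No singular points in the scanned grid; C is smooth there.

Compute partial derivatives:
  f_x = -6*x - 4.
  f_y = 1.
f_y = 1 is a nonzero constant, so f_y never vanishes: no point (x, y) can satisfy f = f_x = f_y = 0. In particular no (x, y) ∈ {−4, ..., 4}² is singular; the curve is smooth.


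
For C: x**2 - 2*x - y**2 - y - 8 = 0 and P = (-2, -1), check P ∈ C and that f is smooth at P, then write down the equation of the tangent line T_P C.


Tangent line at P: -6*x + y - 11 = 0.

Step 1: f(-2, -1) = 0, so P lies on C.
Step 2: partial derivatives
  f_x(x, y) = 2*x - 2, f_y(x, y) = -2*y - 1.
  f_x(P) = -6, f_y(P) = 1 (gradient nonzero, so P is smooth).
Step 3: tangent line at P: -6·(x − -2) + 1·(y − -1) = 0.
Expanding: -6*x + y - 11 = 0.


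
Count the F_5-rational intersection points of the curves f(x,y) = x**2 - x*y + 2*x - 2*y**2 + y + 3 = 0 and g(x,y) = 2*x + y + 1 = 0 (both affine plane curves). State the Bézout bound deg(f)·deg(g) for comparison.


Common zeros: {(0, 4)}; count = 1; Bézout bound = 2.

deg(f) = 2, deg(g) = 1, so Bézout bound = 2.
Scan x ∈ F_5. For each x, list the y ∈ F_5 with f(x, y) ≡ 0 and those with g(x, y) ≡ 0 (mod 5); the common zeros in that column are the intersection.
  x = 0: f ≡ 0 at y ∈ {4}; g ≡ 0 at y ∈ {4}; common: {4}.
  x = 1: f ≡ 0 at y ∈ ∅; g ≡ 0 at y ∈ {2}; common: ∅.
  x = 2: f ≡ 0 at y ∈ {3, 4}; g ≡ 0 at y ∈ {0}; common: ∅.
  x = 3: f ≡ 0 at y ∈ ∅; g ≡ 0 at y ∈ {3}; common: ∅.
  x = 4: f ≡ 0 at y ∈ {3}; g ≡ 0 at y ∈ {1}; common: ∅.
Collecting: common zeros = {(0, 4)}, so the count is 1.
Comparison with the Bézout bound: 1 ≤ 2 = deg(f)·deg(g), as expected for curves with no common component (the affine F_5-count falls short of the bound because intersections may lie at infinity, over extension fields, or carry multiplicity).


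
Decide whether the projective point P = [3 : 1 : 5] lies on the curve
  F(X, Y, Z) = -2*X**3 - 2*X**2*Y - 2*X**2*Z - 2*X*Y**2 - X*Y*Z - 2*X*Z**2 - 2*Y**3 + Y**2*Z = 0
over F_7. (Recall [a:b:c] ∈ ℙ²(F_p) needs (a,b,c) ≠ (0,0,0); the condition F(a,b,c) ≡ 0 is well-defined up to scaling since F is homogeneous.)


F(3,1,5) ≡ 6 (mod 7); P is NOT on the curve.

Evaluate F(3, 1, 5) term-by-term (mod 7).
  -2*X**3 ↦ -2·27·1·1 = -54
  -2*X**2*Y ↦ -2·9·1·1 = -18
  -2*X**2*Z ↦ -2·9·1·5 = -90
  -2*X*Y**2 ↦ -2·3·1·1 = -6
  -X*Y*Z ↦ -1·3·1·5 = -15
  -2*X*Z**2 ↦ -2·3·1·25 = -150
  -2*Y**3 ↦ -2·1·1·1 = -2
  Y**2*Z ↦ 1·1·1·5 = 5
Sum: F(3, 1, 5) = (-54) + (-18) + (-90) + (-6) + (-15) + (-150) + (-2) + (5) = -330.
Reducing mod 7: -330 ≡ 6 (mod 7).
Since F(a, b, c) ≡ 6 ≠ 0 (mod 7), P does NOT lie on the curve.


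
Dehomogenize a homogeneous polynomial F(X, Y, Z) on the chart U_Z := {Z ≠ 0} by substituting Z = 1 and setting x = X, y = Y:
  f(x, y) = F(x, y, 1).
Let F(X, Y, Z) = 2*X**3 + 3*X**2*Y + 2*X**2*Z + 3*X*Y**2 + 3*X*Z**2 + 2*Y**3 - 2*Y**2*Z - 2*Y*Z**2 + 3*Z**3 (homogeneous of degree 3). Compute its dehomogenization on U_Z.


f(x, y) = 2*x**3 + 3*x**2*y + 2*x**2 + 3*x*y**2 + 3*x + 2*y**3 - 2*y**2 - 2*y + 3

On U_Z we set Z = 1. Each monomial c·X^i·Y^j·Z^k in F becomes c·x^i·y^j·1^k = c·x^i·y^j.
Substituting Z = 1: F(X, Y, 1) = 2*x**3 + 3*x**2*y + 2*x**2 + 3*x*y**2 + 3*x + 2*y**3 - 2*y**2 - 2*y + 3.
Note: deg(f) ≤ deg(F) = 3; strict inequality happens when F is divisible by Z (lost terms).


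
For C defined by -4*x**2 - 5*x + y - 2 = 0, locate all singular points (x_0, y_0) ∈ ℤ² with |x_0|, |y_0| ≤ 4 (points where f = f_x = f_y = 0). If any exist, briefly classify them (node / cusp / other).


No singular points in the scanned grid; C is smooth there.

Compute partial derivatives:
  f_x = -8*x - 5.
  f_y = 1.
f_y = 1 is a nonzero constant, so f_y never vanishes: no point (x, y) can satisfy f = f_x = f_y = 0. In particular no (x, y) ∈ {−4, ..., 4}² is singular; the curve is smooth.


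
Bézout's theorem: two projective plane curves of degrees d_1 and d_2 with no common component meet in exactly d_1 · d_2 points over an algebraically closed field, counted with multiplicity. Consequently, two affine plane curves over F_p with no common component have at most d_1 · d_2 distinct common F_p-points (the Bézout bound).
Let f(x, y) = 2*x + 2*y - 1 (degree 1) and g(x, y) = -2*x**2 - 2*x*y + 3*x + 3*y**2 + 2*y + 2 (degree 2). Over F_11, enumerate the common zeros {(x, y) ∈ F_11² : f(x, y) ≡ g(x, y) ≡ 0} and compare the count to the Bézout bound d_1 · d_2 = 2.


Common zeros: ∅; count = 0; Bézout bound = 2.

deg(f) = 1, deg(g) = 2, so Bézout bound = 2.
Scan x ∈ F_11. For each x, list the y ∈ F_11 with f(x, y) ≡ 0 and those with g(x, y) ≡ 0 (mod 11); the common zeros in that column are the intersection.
  x = 0: f ≡ 0 at y ∈ {6}; g ≡ 0 at y ∈ ∅; common: ∅.
  x = 1: f ≡ 0 at y ∈ {5}; g ≡ 0 at y ∈ ∅; common: ∅.
  x = 2: f ≡ 0 at y ∈ {4}; g ≡ 0 at y ∈ {0, 8}; common: ∅.
  x = 3: f ≡ 0 at y ∈ {3}; g ≡ 0 at y ∈ {6, 10}; common: ∅.
  x = 4: f ≡ 0 at y ∈ {2}; g ≡ 0 at y ∈ ∅; common: ∅.
  x = 5: f ≡ 0 at y ∈ {1}; g ≡ 0 at y ∈ {0, 10}; common: ∅.
  x = 6: f ≡ 0 at y ∈ {0}; g ≡ 0 at y ∈ {3, 4}; common: ∅.
  x = 7: f ≡ 0 at y ∈ {10}; g ≡ 0 at y ∈ ∅; common: ∅.
  x = 8: f ≡ 0 at y ∈ {9}; g ≡ 0 at y ∈ {4, 8}; common: ∅.
  x = 9: f ≡ 0 at y ∈ {8}; g ≡ 0 at y ∈ {3, 6}; common: ∅.
  x = 10: f ≡ 0 at y ∈ {7}; g ≡ 0 at y ∈ ∅; common: ∅.
Collecting: common zeros = ∅, so the count is 0.
Comparison with the Bézout bound: 0 ≤ 2 = deg(f)·deg(g), as expected for curves with no common component (the affine F_11-count falls short of the bound because intersections may lie at infinity, over extension fields, or carry multiplicity).
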